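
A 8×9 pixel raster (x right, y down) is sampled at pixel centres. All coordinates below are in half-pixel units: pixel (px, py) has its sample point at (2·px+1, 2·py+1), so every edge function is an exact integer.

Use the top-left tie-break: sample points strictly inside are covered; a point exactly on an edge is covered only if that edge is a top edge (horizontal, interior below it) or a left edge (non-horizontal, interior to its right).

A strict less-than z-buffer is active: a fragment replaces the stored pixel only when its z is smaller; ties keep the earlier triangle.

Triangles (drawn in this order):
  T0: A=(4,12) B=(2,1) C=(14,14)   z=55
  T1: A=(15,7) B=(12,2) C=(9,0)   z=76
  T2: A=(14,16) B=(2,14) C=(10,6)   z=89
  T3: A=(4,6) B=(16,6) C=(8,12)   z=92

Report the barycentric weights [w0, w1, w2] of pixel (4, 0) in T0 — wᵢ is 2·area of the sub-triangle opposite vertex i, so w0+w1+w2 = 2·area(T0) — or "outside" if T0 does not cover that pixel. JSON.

T0:
  2·area = 106
  edge (4, 12)→(2, 1): d=(-2,-11) top-left  bias=+0
  edge (2, 1)→(14, 14): d=(12,13) right/bottom  bias=-1
  edge (14, 14)→(4, 12): d=(-10,-2) top-left  bias=+0
    (1,1)@(3, 3): e=[7,11,88] → █
    (2,1)@(5, 3): e=[29,-15,92] → ·
    (1,2)@(3, 5): e=[3,35,68] → █
    (2,2)@(5, 5): e=[25,9,72] → █
    (3,2)@(7, 5): e=[47,-17,76] → ·
    (1,3)@(3, 7): e=[-1,59,48] → ·
    (2,3)@(5, 7): e=[21,33,52] → █
    (3,3)@(7, 7): e=[43,7,56] → █
    (4,3)@(9, 7): e=[65,-19,60] → ·
    (2,4)@(5, 9): e=[17,57,32] → █
    (4,4)@(9, 9): e=[61,5,40] → █
    (5,4)@(11, 9): e=[83,-21,44] → ·
    (4,6)@(9, 13): e=[53,53,0] → █  [on edge]
  covered (15 px):
    · · · · · · · ·
    · █ · · · · · ·
    · █ █ · · · · ·
    · · █ █ · · · ·
    · · █ █ █ · · ·
    · · █ █ █ █ · ·
    · · · · █ █ █ ·
    · · · · · · · ·
    · · · · · · · ·
T1:
  2·area = 9  (B↔C swapped to make it positive)
  edge (15, 7)→(9, 0): d=(-6,-7) top-left  bias=+0
  edge (9, 0)→(12, 2): d=(3,2) right/bottom  bias=-1
  edge (12, 2)→(15, 7): d=(3,5) right/bottom  bias=-1
    (7,3)@(15, 7): e=[0,9,0] → ·  [on edge]
  covered (0 px):
    · · · · · · · ·
    · · · · · · · ·
    · · · · · · · ·
    · · · · · · · ·
    · · · · · · · ·
    · · · · · · · ·
    · · · · · · · ·
    · · · · · · · ·
    · · · · · · · ·
T2:
  2·area = 112
  edge (14, 16)→(2, 14): d=(-12,-2) top-left  bias=+0
  edge (2, 14)→(10, 6): d=(8,-8) top-left  bias=+0
  edge (10, 6)→(14, 16): d=(4,10) right/bottom  bias=-1
    (7,0)@(15, 1): e=[182,0,-70] → ·  [on edge]
    (6,1)@(13, 3): e=[154,0,-42] → ·  [on edge]
    (5,2)@(11, 5): e=[126,0,-14] → ·  [on edge]
    (4,3)@(9, 7): e=[98,0,14] → █  [on edge]
    (5,3)@(11, 7): e=[102,16,-6] → ·
    (3,4)@(7, 9): e=[70,0,42] → █  [on edge]
    (5,4)@(11, 9): e=[78,32,2] → █
    (6,4)@(13, 9): e=[82,48,-18] → ·
    (2,5)@(5, 11): e=[42,0,70] → █  [on edge]
    (6,5)@(13, 11): e=[58,64,-10] → ·
    (1,6)@(3, 13): e=[14,0,98] → █  [on edge]
    (6,6)@(13, 13): e=[34,80,-2] → ·
    (0,7)@(1, 15): e=[-14,0,126] → ·  [on edge]
  covered (16 px):
    · · · · · · · ·
    · · · · · · · ·
    · · · · · · · ·
    · · · · █ · · ·
    · · · █ █ █ · ·
    · · █ █ █ █ · ·
    · █ █ █ █ █ · ·
    · · · · █ █ █ ·
    · · · · · · · ·
T3:
  2·area = 72
  edge (4, 6)→(16, 6): d=(12,0) top-left  bias=+0
  edge (16, 6)→(8, 12): d=(-8,6) right/bottom  bias=-1
  edge (8, 12)→(4, 6): d=(-4,-6) top-left  bias=+0
    (2,3)@(5, 7): e=[12,58,2] → █
    (3,3)@(7, 7): e=[12,46,14] → █
    (4,3)@(9, 7): e=[12,34,26] → █
    (5,3)@(11, 7): e=[12,22,38] → █
    (6,3)@(13, 7): e=[12,10,50] → █
    (7,3)@(15, 7): e=[12,-2,62] → ·
    (2,4)@(5, 9): e=[36,42,-6] → ·
    (3,4)@(7, 9): e=[36,30,6] → █
    (6,4)@(13, 9): e=[36,-6,42] → ·
    (3,5)@(7, 11): e=[60,14,-2] → ·
    (4,5)@(9, 11): e=[60,2,10] → █
    (5,5)@(11, 11): e=[60,-10,22] → ·
  covered (9 px):
    · · · · · · · ·
    · · · · · · · ·
    · · · · · · · ·
    · · █ █ █ █ █ ·
    · · · █ █ █ · ·
    · · · · █ · · ·
    · · · · · · · ·
    · · · · · · · ·
    · · · · · · · ·

Final: "outside"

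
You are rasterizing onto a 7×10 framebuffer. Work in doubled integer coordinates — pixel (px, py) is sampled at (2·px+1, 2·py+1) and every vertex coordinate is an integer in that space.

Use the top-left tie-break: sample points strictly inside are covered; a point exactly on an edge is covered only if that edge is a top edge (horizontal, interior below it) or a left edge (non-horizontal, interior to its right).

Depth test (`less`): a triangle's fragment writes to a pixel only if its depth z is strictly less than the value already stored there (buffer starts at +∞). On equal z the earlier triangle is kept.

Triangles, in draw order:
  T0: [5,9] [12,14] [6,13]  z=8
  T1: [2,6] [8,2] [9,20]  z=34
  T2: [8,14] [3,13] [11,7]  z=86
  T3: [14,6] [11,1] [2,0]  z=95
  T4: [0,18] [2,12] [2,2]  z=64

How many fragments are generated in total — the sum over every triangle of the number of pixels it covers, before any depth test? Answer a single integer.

T0:
  2·area = 23
  edge (5, 9)→(12, 14): d=(7,5) right/bottom  bias=-1
  edge (12, 14)→(6, 13): d=(-6,-1) top-left  bias=+0
  edge (6, 13)→(5, 9): d=(-1,-4) top-left  bias=+0
    (1,0)@(3, 1): e=[-46,69,0] → ·  [on edge]
    (2,4)@(5, 9): e=[0,23,0] → ·  [on edge]
    (3,5)@(7, 11): e=[4,13,6] → █
    (4,5)@(9, 11): e=[-6,15,14] → ·
    (3,6)@(7, 13): e=[18,1,4] → █
    (4,6)@(9, 13): e=[8,3,12] → █
    (5,6)@(11, 13): e=[-2,5,20] → ·
    (3,7)@(7, 15): e=[32,-11,2] → ·
    (4,7)@(9, 15): e=[22,-9,10] → ·
    (3,8)@(7, 17): e=[46,-23,0] → ·  [on edge]
  covered (3 px):
    · · · · · · ·
    · · · · · · ·
    · · · · · · ·
    · · · · · · ·
    · · · · · · ·
    · · · █ · · ·
    · · · █ █ · ·
    · · · · · · ·
    · · · · · · ·
    · · · · · · ·
T1:
  2·area = 112
  edge (2, 6)→(8, 2): d=(6,-4) top-left  bias=+0
  edge (8, 2)→(9, 20): d=(1,18) right/bottom  bias=-1
  edge (9, 20)→(2, 6): d=(-7,-14) top-left  bias=+0
    (3,1)@(7, 3): e=[2,19,91] → █
    (4,1)@(9, 3): e=[10,-17,119] → ·
    (2,2)@(5, 5): e=[6,57,49] → █
    (4,2)@(9, 5): e=[22,-15,105] → ·
    (1,3)@(3, 7): e=[10,95,7] → █
    (4,3)@(9, 7): e=[34,-13,91] → ·
    (1,4)@(3, 9): e=[22,97,-7] → ·
    (2,4)@(5, 9): e=[30,61,21] → █
    (4,4)@(9, 9): e=[46,-11,77] → ·
    (2,5)@(5, 11): e=[42,63,7] → █
    (4,5)@(9, 11): e=[58,-9,63] → ·
    (2,6)@(5, 13): e=[54,65,-7] → ·
  covered (12 px):
    · · · · · · ·
    · · · █ · · ·
    · · █ █ · · ·
    · █ █ █ · · ·
    · · █ █ · · ·
    · · █ █ · · ·
    · · · █ · · ·
    · · · █ · · ·
    · · · · · · ·
    · · · · · · ·
T2:
  2·area = 38
  edge (8, 14)→(3, 13): d=(-5,-1) top-left  bias=+0
  edge (3, 13)→(11, 7): d=(8,-6) top-left  bias=+0
  edge (11, 7)→(8, 14): d=(-3,7) right/bottom  bias=-1
    (5,3)@(11, 7): e=[38,0,0] → ·  [on edge]
    (4,4)@(9, 9): e=[26,4,8] → █
    (5,4)@(11, 9): e=[28,16,-6] → ·
    (3,5)@(7, 11): e=[14,8,16] → █
    (5,5)@(11, 11): e=[18,32,-12] → ·
    (1,6)@(3, 13): e=[0,0,38] → █  [on edge]
    (2,6)@(5, 13): e=[2,12,24] → █
    (4,6)@(9, 13): e=[6,36,-4] → ·
    (1,7)@(3, 15): e=[-10,16,32] → ·
    (2,7)@(5, 15): e=[-8,28,18] → ·
    (3,7)@(7, 15): e=[-6,40,4] → ·
    (6,7)@(13, 15): e=[0,76,-38] → ·  [on edge]
  covered (6 px):
    · · · · · · ·
    · · · · · · ·
    · · · · · · ·
    · · · · · · ·
    · · · · █ · ·
    · · · █ █ · ·
    · █ █ █ · · ·
    · · · · · · ·
    · · · · · · ·
    · · · · · · ·
T3:
  2·area = 42  (B↔C swapped to make it positive)
  edge (14, 6)→(2, 0): d=(-12,-6) top-left  bias=+0
  edge (2, 0)→(11, 1): d=(9,1) right/bottom  bias=-1
  edge (11, 1)→(14, 6): d=(3,5) right/bottom  bias=-1
    (2,0)@(5, 1): e=[6,6,30] → █
    (3,0)@(7, 1): e=[18,4,20] → █
    (4,0)@(9, 1): e=[30,2,10] → █
    (5,0)@(11, 1): e=[42,0,0] → ·  [on edge]
    (2,1)@(5, 3): e=[-18,24,36] → ·
    (3,1)@(7, 3): e=[-6,22,26] → ·
    (4,1)@(9, 3): e=[6,20,16] → █
    (5,1)@(11, 3): e=[18,18,6] → █
    (6,1)@(13, 3): e=[30,16,-4] → ·
    (4,2)@(9, 5): e=[-18,38,22] → ·
    (5,2)@(11, 5): e=[-6,36,12] → ·
    (6,2)@(13, 5): e=[6,34,2] → █
  covered (6 px):
    · · █ █ █ · ·
    · · · · █ █ ·
    · · · · · · █
    · · · · · · ·
    · · · · · · ·
    · · · · · · ·
    · · · · · · ·
    · · · · · · ·
    · · · · · · ·
    · · · · · · ·
T4:
  2·area = 20  (B↔C swapped to make it positive)
  edge (0, 18)→(2, 2): d=(2,-16) top-left  bias=+0
  edge (2, 2)→(2, 12): d=(0,10) right/bottom  bias=-1
  edge (2, 12)→(0, 18): d=(-2,6) right/bottom  bias=-1
    (2,1)@(5, 3): e=[50,-30,0] → ·  [on edge]
    (1,4)@(3, 9): e=[30,-10,0] → ·  [on edge]
    (0,5)@(1, 11): e=[2,10,8] → █
    (1,5)@(3, 11): e=[34,-10,-4] → ·
    (0,6)@(1, 13): e=[6,10,4] → █
    (1,6)@(3, 13): e=[38,-10,-8] → ·
    (0,7)@(1, 15): e=[10,10,0] → ·  [on edge]
  covered (2 px):
    · · · · · · ·
    · · · · · · ·
    · · · · · · ·
    · · · · · · ·
    · · · · · · ·
    █ · · · · · ·
    █ · · · · · ·
    · · · · · · ·
    · · · · · · ·
    · · · · · · ·

Answer: 29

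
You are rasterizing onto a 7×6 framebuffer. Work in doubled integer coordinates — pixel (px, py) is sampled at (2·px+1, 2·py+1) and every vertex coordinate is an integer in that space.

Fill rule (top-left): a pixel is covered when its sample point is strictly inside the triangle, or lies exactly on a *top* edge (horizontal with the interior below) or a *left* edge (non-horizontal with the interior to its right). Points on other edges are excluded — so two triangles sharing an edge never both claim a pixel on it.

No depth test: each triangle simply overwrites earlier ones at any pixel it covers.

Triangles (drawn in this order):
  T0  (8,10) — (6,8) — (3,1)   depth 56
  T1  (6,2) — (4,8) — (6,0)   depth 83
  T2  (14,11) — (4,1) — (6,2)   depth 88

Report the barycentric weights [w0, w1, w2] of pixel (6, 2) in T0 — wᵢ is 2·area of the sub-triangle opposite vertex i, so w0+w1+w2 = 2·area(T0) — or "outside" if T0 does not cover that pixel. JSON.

T0:
  2·area = 8
  edge (8, 10)→(6, 8): d=(-2,-2) top-left  bias=+0
  edge (6, 8)→(3, 1): d=(-3,-7) top-left  bias=+0
  edge (3, 1)→(8, 10): d=(5,9) right/bottom  bias=-1
    (1,0)@(3, 1): e=[8,0,0] → ·  [on edge]
    (0,1)@(1, 3): e=[0,-20,28] → ·  [on edge]
    (1,2)@(3, 5): e=[0,-12,20] → ·  [on edge]
    (2,2)@(5, 5): e=[4,2,2] → #
    (3,2)@(7, 5): e=[8,16,-16] → ·
    (2,3)@(5, 7): e=[0,-4,12] → ·  [on edge]
    (3,4)@(7, 9): e=[0,4,4] → #  [on edge]
    (4,4)@(9, 9): e=[4,18,-14] → ·
    (3,5)@(7, 11): e=[-4,-2,14] → ·
    (4,5)@(9, 11): e=[0,12,-4] → ·  [on edge]
  covered (2 px):
    · · · · · · ·
    · · · · · · ·
    · · # · · · ·
    · · · · · · ·
    · · · # · · ·
    · · · · · · ·
T1:
  2·area = 4
  edge (6, 2)→(4, 8): d=(-2,6) right/bottom  bias=-1
  edge (4, 8)→(6, 0): d=(2,-8) top-left  bias=+0
  edge (6, 0)→(6, 2): d=(0,2) right/bottom  bias=-1
    (2,2)@(5, 5): e=[0,2,2] → ·  [on edge]
    (1,5)@(3, 11): e=[0,-2,6] → ·  [on edge]
  covered (0 px):
    · · · · · · ·
    · · · · · · ·
    · · · · · · ·
    · · · · · · ·
    · · · · · · ·
    · · · · · · ·
T2:
  2·area = 10
  edge (14, 11)→(4, 1): d=(-10,-10) top-left  bias=+0
  edge (4, 1)→(6, 2): d=(2,1) right/bottom  bias=-1
  edge (6, 2)→(14, 11): d=(8,9) right/bottom  bias=-1
  covered (0 px):
    · · · · · · ·
    · · · · · · ·
    · · · · · · ·
    · · · · · · ·
    · · · · · · ·
    · · · · · · ·

Final: "outside"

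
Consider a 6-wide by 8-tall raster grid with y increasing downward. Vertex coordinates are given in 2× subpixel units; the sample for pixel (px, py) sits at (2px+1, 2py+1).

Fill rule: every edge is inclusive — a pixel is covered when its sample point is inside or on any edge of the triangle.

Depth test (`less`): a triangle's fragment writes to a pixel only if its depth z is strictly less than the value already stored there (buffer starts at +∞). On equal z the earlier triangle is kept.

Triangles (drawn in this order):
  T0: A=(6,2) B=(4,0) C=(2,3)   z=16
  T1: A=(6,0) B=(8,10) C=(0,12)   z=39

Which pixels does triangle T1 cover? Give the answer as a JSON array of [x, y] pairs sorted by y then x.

T0:
  2·area = 10  (B↔C swapped to make it positive)
  edge (6, 2)→(2, 3): d=(-4,1) inclusive
  edge (2, 3)→(4, 0): d=(2,-3) inclusive
  edge (4, 0)→(6, 2): d=(2,2) inclusive
    (2,0)@(5, 1): e=[5,5,0] → #  [on edge]
    (3,0)@(7, 1): e=[3,11,-4] → ·
    (2,1)@(5, 3): e=[-3,9,4] → ·
    (3,1)@(7, 3): e=[-5,15,0] → ·  [on edge]
    (4,2)@(9, 5): e=[-15,25,0] → ·  [on edge]
    (5,3)@(11, 7): e=[-25,35,0] → ·  [on edge]
  covered (1 px):
    · · # · · ·
    · · · · · ·
    · · · · · ·
    · · · · · ·
    · · · · · ·
    · · · · · ·
    · · · · · ·
    · · · · · ·
T1:
  2·area = 84
  edge (6, 0)→(8, 10): d=(2,10) inclusive
  edge (8, 10)→(0, 12): d=(-8,2) inclusive
  edge (0, 12)→(6, 0): d=(6,-12) inclusive
    (2,1)@(5, 3): e=[16,62,6] → #
    (3,1)@(7, 3): e=[-4,58,30] → ·
    (2,2)@(5, 5): e=[20,46,18] → #
    (3,2)@(7, 5): e=[0,42,42] → #  [on edge]
    (4,2)@(9, 5): e=[-20,38,66] → ·
    (1,3)@(3, 7): e=[44,34,6] → #
    (4,3)@(9, 7): e=[-16,22,78] → ·
    (1,4)@(3, 9): e=[48,18,18] → #
    (4,4)@(9, 9): e=[-12,6,90] → ·
    (0,5)@(1, 11): e=[72,6,6] → #
    (2,5)@(5, 11): e=[32,-2,54] → ·
    (3,5)@(7, 11): e=[12,-6,78] → ·
    (4,7)@(9, 15): e=[0,-42,126] → ·  [on edge]
  covered (11 px):
    · · · · · ·
    · · # · · ·
    · · # # · ·
    · # # # · ·
    · # # # · ·
    # # · · · ·
    · · · · · ·
    · · · · · ·

Final: [[2,1],[2,2],[3,2],[1,3],[2,3],[3,3],[1,4],[2,4],[3,4],[0,5],[1,5]]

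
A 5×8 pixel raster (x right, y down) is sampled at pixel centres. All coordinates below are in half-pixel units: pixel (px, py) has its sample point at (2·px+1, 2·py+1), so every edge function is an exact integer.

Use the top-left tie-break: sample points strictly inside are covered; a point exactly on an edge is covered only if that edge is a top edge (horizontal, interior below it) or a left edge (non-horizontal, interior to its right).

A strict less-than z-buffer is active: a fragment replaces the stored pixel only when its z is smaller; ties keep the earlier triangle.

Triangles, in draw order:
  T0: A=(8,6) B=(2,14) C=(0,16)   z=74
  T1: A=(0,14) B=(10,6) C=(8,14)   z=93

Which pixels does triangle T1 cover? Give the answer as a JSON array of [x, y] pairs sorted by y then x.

T0:
  2·area = 4
  edge (8, 6)→(2, 14): d=(-6,8) right/bottom  bias=-1
  edge (2, 14)→(0, 16): d=(-2,2) right/bottom  bias=-1
  edge (0, 16)→(8, 6): d=(8,-10) top-left  bias=+0
    (4,3)@(9, 7): e=[-14,0,18] → ·  [on edge]
    (3,4)@(7, 9): e=[-10,0,14] → ·  [on edge]
    (2,5)@(5, 11): e=[-6,0,10] → ·  [on edge]
    (1,6)@(3, 13): e=[-2,0,6] → ·  [on edge]
    (0,7)@(1, 15): e=[2,0,2] → ·  [on edge]
  covered (0 px):
    · · · · ·
    · · · · ·
    · · · · ·
    · · · · ·
    · · · · ·
    · · · · ·
    · · · · ·
    · · · · ·
T1:
  2·area = 64
  edge (0, 14)→(10, 6): d=(10,-8) top-left  bias=+0
  edge (10, 6)→(8, 14): d=(-2,8) right/bottom  bias=-1
  edge (8, 14)→(0, 14): d=(-8,0) right/bottom  bias=-1
    (4,3)@(9, 7): e=[2,6,56] → #
    (3,4)@(7, 9): e=[6,18,40] → #
    (2,5)@(5, 11): e=[10,30,24] → #
    (4,5)@(9, 11): e=[42,-2,24] → ·
    (1,6)@(3, 13): e=[14,42,8] → #
    (4,6)@(9, 13): e=[62,-6,8] → ·
    (1,7)@(3, 15): e=[34,38,-8] → ·
    (2,7)@(5, 15): e=[50,22,-8] → ·
    (3,7)@(7, 15): e=[66,6,-8] → ·
  covered (8 px):
    · · · · ·
    · · · · ·
    · · · · ·
    · · · · #
    · · · # #
    · · # # ·
    · # # # ·
    · · · · ·

Final: [[4,3],[3,4],[4,4],[2,5],[3,5],[1,6],[2,6],[3,6]]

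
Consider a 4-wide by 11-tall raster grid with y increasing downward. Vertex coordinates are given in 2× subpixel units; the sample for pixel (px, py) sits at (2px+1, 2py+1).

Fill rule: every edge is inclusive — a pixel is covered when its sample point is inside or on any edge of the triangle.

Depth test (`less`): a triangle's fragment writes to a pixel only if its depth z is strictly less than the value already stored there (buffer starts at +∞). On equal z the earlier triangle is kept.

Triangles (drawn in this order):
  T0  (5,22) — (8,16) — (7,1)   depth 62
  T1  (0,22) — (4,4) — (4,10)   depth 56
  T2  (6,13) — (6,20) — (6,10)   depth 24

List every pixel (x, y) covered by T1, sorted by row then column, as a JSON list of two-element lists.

T0:
  2·area = 51  (B↔C swapped to make it positive)
  edge (5, 22)→(7, 1): d=(2,-21) inclusive
  edge (7, 1)→(8, 16): d=(1,15) inclusive
  edge (8, 16)→(5, 22): d=(-3,6) inclusive
    (3,0)@(7, 1): e=[0,0,51] → █  [on edge]
    (3,1)@(7, 3): e=[4,2,45] → █
    (3,2)@(7, 5): e=[8,4,39] → █
    (3,3)@(7, 7): e=[12,6,33] → █
    (3,4)@(7, 9): e=[16,8,27] → █
    (3,5)@(7, 11): e=[20,10,21] → █
    (3,6)@(7, 13): e=[24,12,15] → █
    (3,7)@(7, 15): e=[28,14,9] → █
    (3,8)@(7, 17): e=[32,16,3] → █
    (3,9)@(7, 19): e=[36,18,-3] → ·
  covered (9 px):
    · · · █
    · · · █
    · · · █
    · · · █
    · · · █
    · · · █
    · · · █
    · · · █
    · · · █
    · · · ·
    · · · ·
T1:
  2·area = 24
  edge (0, 22)→(4, 4): d=(4,-18) inclusive
  edge (4, 4)→(4, 10): d=(0,6) inclusive
  edge (4, 10)→(0, 22): d=(-4,12) inclusive
    (3,0)@(7, 1): e=[42,-18,0] → ·  [on edge]
    (2,3)@(5, 7): e=[30,-6,0] → ·  [on edge]
    (1,4)@(3, 9): e=[2,6,16] → █
    (2,4)@(5, 9): e=[38,-6,-8] → ·
    (1,5)@(3, 11): e=[10,6,8] → █
    (2,5)@(5, 11): e=[46,-6,-16] → ·
    (1,6)@(3, 13): e=[18,6,0] → █  [on edge]
    (2,6)@(5, 13): e=[54,-6,-24] → ·
    (1,7)@(3, 15): e=[26,6,-8] → ·
    (0,9)@(1, 19): e=[6,18,0] → █  [on edge]
    (1,9)@(3, 19): e=[42,6,-24] → ·
    (0,10)@(1, 21): e=[14,18,-8] → ·
  covered (4 px):
    · · · ·
    · · · ·
    · · · ·
    · · · ·
    · █ · ·
    · █ · ·
    · █ · ·
    · · · ·
    · · · ·
    █ · · ·
    · · · ·
T2:
  degenerate (2·area = 0) — covers nothing

Answer: [[1,4],[1,5],[1,6],[0,9]]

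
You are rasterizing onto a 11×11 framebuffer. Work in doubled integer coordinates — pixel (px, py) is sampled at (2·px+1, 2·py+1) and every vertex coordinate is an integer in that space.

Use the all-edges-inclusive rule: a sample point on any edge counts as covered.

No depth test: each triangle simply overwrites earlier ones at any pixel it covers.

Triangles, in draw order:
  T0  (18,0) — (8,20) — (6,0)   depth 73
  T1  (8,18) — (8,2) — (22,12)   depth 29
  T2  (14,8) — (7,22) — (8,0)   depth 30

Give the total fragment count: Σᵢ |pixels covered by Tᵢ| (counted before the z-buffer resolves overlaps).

T0:
  2·area = 240
  edge (18, 0)→(8, 20): d=(-10,20) inclusive
  edge (8, 20)→(6, 0): d=(-2,-20) inclusive
  edge (6, 0)→(18, 0): d=(12,0) inclusive
    (3,0)@(7, 1): e=[210,18,12] → X
    (4,0)@(9, 1): e=[170,58,12] → X
    (5,0)@(11, 1): e=[130,98,12] → X
    (6,0)@(13, 1): e=[90,138,12] → X
    (7,0)@(15, 1): e=[50,178,12] → X
    (8,0)@(17, 1): e=[10,218,12] → X
    (9,0)@(19, 1): e=[-30,258,12] → .
    (3,1)@(7, 3): e=[190,14,36] → X
    (8,1)@(17, 3): e=[-10,214,36] → .
    (3,2)@(7, 5): e=[170,10,60] → X
    (8,2)@(17, 5): e=[-30,210,60] → .
    (3,3)@(7, 7): e=[150,6,84] → X
  covered (30 px):
    . . . X X X X X X . .
    . . . X X X X X . . .
    . . . X X X X X . . .
    . . . X X X X . . . .
    . . . X X X X . . . .
    . . . . X X . . . . .
    . . . . X X . . . . .
    . . . . X . . . . . .
    . . . . X . . . . . .
    . . . . . . . . . . .
    . . . . . . . . . . .
T1:
  2·area = 224
  edge (8, 18)→(8, 2): d=(0,-16) inclusive
  edge (8, 2)→(22, 12): d=(14,10) inclusive
  edge (22, 12)→(8, 18): d=(-14,6) inclusive
    (4,1)@(9, 3): e=[16,4,204] → X
    (5,1)@(11, 3): e=[48,-16,192] → .
    (4,2)@(9, 5): e=[16,32,176] → X
    (5,2)@(11, 5): e=[48,12,164] → X
    (6,2)@(13, 5): e=[80,-8,152] → .
    (4,3)@(9, 7): e=[16,60,148] → X
    (6,3)@(13, 7): e=[80,20,124] → X
    (7,3)@(15, 7): e=[112,0,112] → X  [on edge]
    (8,3)@(17, 7): e=[144,-20,100] → .
    (4,4)@(9, 9): e=[16,88,120] → X
    (8,4)@(17, 9): e=[144,8,72] → X
    (9,4)@(19, 9): e=[176,-12,60] → .
    (7,7)@(15, 15): e=[112,112,0] → X  [on edge]
    (0,10)@(1, 21): e=[-112,336,0] → .  [on edge]
  covered (29 px):
    . . . . . . . . . . .
    . . . . X . . . . . .
    . . . . X X . . . . .
    . . . . X X X X . . .
    . . . . X X X X X . .
    . . . . X X X X X X .
    . . . . X X X X X X .
    . . . . X X X X . . .
    . . . . X . . . . . .
    . . . . . . . . . . .
    . . . . . . . . . . .
T2:
  2·area = 140
  edge (14, 8)→(7, 22): d=(-7,14) inclusive
  edge (7, 22)→(8, 0): d=(1,-22) inclusive
  edge (8, 0)→(14, 8): d=(6,8) inclusive
    (4,1)@(9, 3): e=[105,25,10] → X
    (5,1)@(11, 3): e=[77,69,-6] → .
    (4,2)@(9, 5): e=[91,27,22] → X
    (5,2)@(11, 5): e=[63,71,6] → X
    (6,2)@(13, 5): e=[35,115,-10] → .
    (4,3)@(9, 7): e=[77,29,34] → X
    (6,3)@(13, 7): e=[21,117,2] → X
    (7,3)@(15, 7): e=[-7,161,-14] → .
    (4,4)@(9, 9): e=[63,31,46] → X
    (7,4)@(15, 9): e=[-21,163,-2] → .
    (4,5)@(9, 11): e=[49,33,58] → X
    (6,5)@(13, 11): e=[-7,121,26] → .
  covered (15 px):
    . . . . . . . . . . .
    . . . . X . . . . . .
    . . . . X X . . . . .
    . . . . X X X . . . .
    . . . . X X X . . . .
    . . . . X X . . . . .
    . . . . X X . . . . .
    . . . . X . . . . . .
    . . . . X . . . . . .
    . . . . . . . . . . .
    . . . . . . . . . . .

Final: 74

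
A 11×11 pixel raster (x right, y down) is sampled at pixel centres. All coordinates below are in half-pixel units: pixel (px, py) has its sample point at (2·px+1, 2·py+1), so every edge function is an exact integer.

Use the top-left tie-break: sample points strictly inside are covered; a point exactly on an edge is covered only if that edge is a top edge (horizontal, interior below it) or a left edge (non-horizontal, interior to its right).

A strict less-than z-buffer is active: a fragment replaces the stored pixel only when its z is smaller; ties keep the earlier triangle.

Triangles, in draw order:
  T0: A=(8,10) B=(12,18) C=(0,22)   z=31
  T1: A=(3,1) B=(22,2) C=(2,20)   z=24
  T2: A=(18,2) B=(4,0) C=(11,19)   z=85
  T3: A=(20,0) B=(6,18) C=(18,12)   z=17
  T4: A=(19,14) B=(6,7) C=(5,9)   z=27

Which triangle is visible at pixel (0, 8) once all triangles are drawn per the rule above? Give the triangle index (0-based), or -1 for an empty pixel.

T0:
  2·area = 112
  edge (8, 10)→(12, 18): d=(4,8) right/bottom  bias=-1
  edge (12, 18)→(0, 22): d=(-12,4) right/bottom  bias=-1
  edge (0, 22)→(8, 10): d=(8,-12) top-left  bias=+0
    (3,6)@(7, 13): e=[20,80,12] → X
    (4,6)@(9, 13): e=[4,72,36] → X
    (5,6)@(11, 13): e=[-12,64,60] → .
    (2,7)@(5, 15): e=[44,64,4] → X
    (5,7)@(11, 15): e=[-4,40,76] → .
    (10,7)@(21, 15): e=[-84,0,196] → .  [on edge]
    (2,8)@(5, 17): e=[52,40,20] → X
    (5,8)@(11, 17): e=[4,16,92] → X
    (6,8)@(13, 17): e=[-12,8,116] → .
    (7,8)@(15, 17): e=[-28,0,140] → .  [on edge]
    (1,9)@(3, 19): e=[76,24,12] → X
    (4,9)@(9, 19): e=[28,0,84] → .  [on edge]
    (1,10)@(3, 21): e=[84,0,28] → .  [on edge]
  covered (13 px):
    . . . . . . . . . . .
    . . . . . . . . . . .
    . . . . . . . . . . .
    . . . . . . . . . . .
    . . . . . . . . . . .
    . . . . . . . . . . .
    . . . X X . . . . . .
    . . X X X . . . . . .
    . . X X X X . . . . .
    . X X X . . . . . . .
    X . . . . . . . . . .
T1:
  2·area = 362
  edge (3, 1)→(22, 2): d=(19,1) right/bottom  bias=-1
  edge (22, 2)→(2, 20): d=(-20,18) right/bottom  bias=-1
  edge (2, 20)→(3, 1): d=(1,-19) top-left  bias=+0
    (1,0)@(3, 1): e=[0,362,0] → .  [on edge]
    (1,1)@(3, 3): e=[38,322,2] → X
    (2,1)@(5, 3): e=[36,286,40] → X
    (3,1)@(7, 3): e=[34,250,78] → X
    (4,1)@(9, 3): e=[32,214,116] → X
    (5,1)@(11, 3): e=[30,178,154] → X
    (6,1)@(13, 3): e=[28,142,192] → X
    (7,1)@(15, 3): e=[26,106,230] → X
    (8,1)@(17, 3): e=[24,70,268] → X
    (9,1)@(19, 3): e=[22,34,306] → X
    (10,1)@(21, 3): e=[20,-2,344] → .
    (1,2)@(3, 5): e=[76,282,4] → X
  covered (45 px):
    . . . . . . . . . . .
    . X X X X X X X X X .
    . X X X X X X X X . .
    . X X X X X X X . . .
    . X X X X X X . . . .
    . X X X X X . . . . .
    . X X X X . . . . . .
    . X X X . . . . . . .
    . X X . . . . . . . .
    . X . . . . . . . . .
    . . . . . . . . . . .
T2:
  2·area = 252  (B↔C swapped to make it positive)
  edge (18, 2)→(11, 19): d=(-7,17) right/bottom  bias=-1
  edge (11, 19)→(4, 0): d=(-7,-19) top-left  bias=+0
  edge (4, 0)→(18, 2): d=(14,2) right/bottom  bias=-1
    (2,0)@(5, 1): e=[228,12,12] → X
    (3,0)@(7, 1): e=[194,50,8] → X
    (4,0)@(9, 1): e=[160,88,4] → X
    (5,0)@(11, 1): e=[126,126,0] → .  [on edge]
    (2,1)@(5, 3): e=[214,-2,40] → .
    (3,1)@(7, 3): e=[180,36,36] → X
    (5,1)@(11, 3): e=[112,112,28] → X
    (6,1)@(13, 3): e=[78,150,24] → X
    (7,1)@(15, 3): e=[44,188,20] → X
    (8,1)@(17, 3): e=[10,226,16] → X
    (9,1)@(19, 3): e=[-24,264,12] → .
    (3,2)@(7, 5): e=[166,22,64] → X
    (5,9)@(11, 19): e=[0,0,252] → .  [on edge]
  covered (31 px):
    . . X X X . . . . . .
    . . . X X X X X X . .
    . . . X X X X X . . .
    . . . X X X X X . . .
    . . . . X X X X . . .
    . . . . X X X . . . .
    . . . . X X X . . . .
    . . . . . X . . . . .
    . . . . . X . . . . .
    . . . . . . . . . . .
    . . . . . . . . . . .
T3:
  2·area = 132  (B↔C swapped to make it positive)
  edge (20, 0)→(18, 12): d=(-2,12) right/bottom  bias=-1
  edge (18, 12)→(6, 18): d=(-12,6) right/bottom  bias=-1
  edge (6, 18)→(20, 0): d=(14,-18) top-left  bias=+0
    (9,1)@(19, 3): e=[6,102,24] → X
    (10,1)@(21, 3): e=[-18,90,60] → .
    (8,2)@(17, 5): e=[26,90,16] → X
    (10,2)@(21, 5): e=[-22,66,88] → .
    (7,3)@(15, 7): e=[46,78,8] → X
    (9,3)@(19, 7): e=[-2,54,80] → .
    (6,4)@(13, 9): e=[66,66,0] → X  [on edge]
    (9,4)@(19, 9): e=[-6,30,108] → .
    (6,5)@(13, 11): e=[62,42,28] → X
    (9,5)@(19, 11): e=[-10,6,136] → .
    (5,6)@(11, 13): e=[82,30,20] → X
    (8,6)@(17, 13): e=[10,-6,128] → .
  covered (17 px):
    . . . . . . . . . . .
    . . . . . . . . . X .
    . . . . . . . . X X .
    . . . . . . . X X . .
    . . . . . . X X X . .
    . . . . . . X X X . .
    . . . . . X X X . . .
    . . . . X X . . . . .
    . . . X . . . . . . .
    . . . . . . . . . . .
    . . . . . . . . . . .
T4:
  2·area = 33  (B↔C swapped to make it positive)
  edge (19, 14)→(5, 9): d=(-14,-5) top-left  bias=+0
  edge (5, 9)→(6, 7): d=(1,-2) top-left  bias=+0
  edge (6, 7)→(19, 14): d=(13,7) right/bottom  bias=-1
    (4,0)@(9, 1): e=[132,0,-99] → .  [on edge]
    (3,2)@(7, 5): e=[66,0,-33] → .  [on edge]
    (2,4)@(5, 9): e=[0,0,33] → X  [on edge]
    (3,4)@(7, 9): e=[10,4,19] → X
    (4,4)@(9, 9): e=[20,8,5] → X
    (5,4)@(11, 9): e=[30,12,-9] → .
    (2,5)@(5, 11): e=[-28,2,59] → .
    (3,5)@(7, 11): e=[-18,6,45] → .
    (4,5)@(9, 11): e=[-8,10,31] → .
    (5,5)@(11, 11): e=[2,14,17] → X
    (6,5)@(13, 11): e=[12,18,3] → X
    (7,5)@(15, 11): e=[22,22,-11] → .
    (1,6)@(3, 13): e=[-66,0,99] → .  [on edge]
    (0,8)@(1, 17): e=[-132,0,165] → .  [on edge]
  covered (6 px):
    . . . . . . . . . . .
    . . . . . . . . . . .
    . . . . . . . . . . .
    . . . . . . . . . . .
    . . X X X . . . . . .
    . . . . . X X . . . .
    . . . . . . . . X . .
    . . . . . . . . . . .
    . . . . . . . . . . .
    . . . . . . . . . . .
    . . . . . . . . . . .

Z-buffer (winner per pixel, '.' = empty):
  . . 2 2 2 . . . . . .
  . 1 1 1 1 1 1 1 1 3 .
  . 1 1 1 1 1 1 1 3 3 .
  . 1 1 1 1 1 1 3 3 . .
  . 1 1 1 1 1 3 3 3 . .
  . 1 1 1 1 1 3 3 3 . .
  . 1 1 1 1 3 3 3 4 . .
  . 1 1 1 3 3 . . . . .
  . 1 1 3 0 0 . . . . .
  . 1 0 0 . . . . . . .
  0 . . . . . . . . . .

Result: -1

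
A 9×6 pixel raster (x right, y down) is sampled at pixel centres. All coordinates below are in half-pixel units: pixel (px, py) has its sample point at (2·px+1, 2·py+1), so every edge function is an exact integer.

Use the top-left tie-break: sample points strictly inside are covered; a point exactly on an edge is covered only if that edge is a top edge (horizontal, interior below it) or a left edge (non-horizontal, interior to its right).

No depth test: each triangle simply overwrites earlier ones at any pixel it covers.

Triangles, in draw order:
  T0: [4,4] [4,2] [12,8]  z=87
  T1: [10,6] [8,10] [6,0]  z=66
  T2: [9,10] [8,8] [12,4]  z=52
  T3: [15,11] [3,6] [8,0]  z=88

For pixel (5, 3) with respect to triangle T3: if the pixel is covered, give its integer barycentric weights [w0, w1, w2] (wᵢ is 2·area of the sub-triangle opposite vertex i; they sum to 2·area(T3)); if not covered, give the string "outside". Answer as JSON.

T0:
  2·area = 16
  edge (4, 4)→(4, 2): d=(0,-2) top-left  bias=+0
  edge (4, 2)→(12, 8): d=(8,6) right/bottom  bias=-1
  edge (12, 8)→(4, 4): d=(-8,-4) top-left  bias=+0
    (2,1)@(5, 3): e=[2,2,12] → #
    (3,1)@(7, 3): e=[6,-10,20] → ·
    (2,2)@(5, 5): e=[2,18,-4] → ·
    (3,2)@(7, 5): e=[6,6,4] → #
    (4,2)@(9, 5): e=[10,-6,12] → ·
    (3,3)@(7, 7): e=[6,22,-12] → ·
  covered (2 px):
    · · · · · · · · ·
    · · # · · · · · ·
    · · · # · · · · ·
    · · · · · · · · ·
    · · · · · · · · ·
    · · · · · · · · ·
T1:
  2·area = 28
  edge (10, 6)→(8, 10): d=(-2,4) right/bottom  bias=-1
  edge (8, 10)→(6, 0): d=(-2,-10) top-left  bias=+0
  edge (6, 0)→(10, 6): d=(4,6) right/bottom  bias=-1
    (3,1)@(7, 3): e=[18,4,6] → #
    (4,1)@(9, 3): e=[10,24,-6] → ·
    (3,2)@(7, 5): e=[14,0,14] → #  [on edge]
    (4,2)@(9, 5): e=[6,20,2] → #
    (5,2)@(11, 5): e=[-2,40,-10] → ·
    (3,3)@(7, 7): e=[10,-4,22] → ·
    (4,3)@(9, 7): e=[2,16,10] → #
    (5,3)@(11, 7): e=[-6,36,-2] → ·
    (4,4)@(9, 9): e=[-2,12,18] → ·
  covered (4 px):
    · · · · · · · · ·
    · · · # · · · · ·
    · · · # # · · · ·
    · · · · # · · · ·
    · · · · · · · · ·
    · · · · · · · · ·
T2:
  2·area = 12
  edge (9, 10)→(8, 8): d=(-1,-2) top-left  bias=+0
  edge (8, 8)→(12, 4): d=(4,-4) top-left  bias=+0
  edge (12, 4)→(9, 10): d=(-3,6) right/bottom  bias=-1
    (7,0)@(15, 1): e=[21,0,-9] → ·  [on edge]
    (6,1)@(13, 3): e=[15,0,-3] → ·  [on edge]
    (5,2)@(11, 5): e=[9,0,3] → #  [on edge]
    (6,2)@(13, 5): e=[13,8,-9] → ·
    (4,3)@(9, 7): e=[3,0,9] → #  [on edge]
    (5,3)@(11, 7): e=[7,8,-3] → ·
    (3,4)@(7, 9): e=[-3,0,15] → ·  [on edge]
    (4,4)@(9, 9): e=[1,8,3] → #
    (5,4)@(11, 9): e=[5,16,-9] → ·
    (2,5)@(5, 11): e=[-9,0,21] → ·  [on edge]
    (4,5)@(9, 11): e=[-1,16,-3] → ·
  covered (3 px):
    · · · · · · · · ·
    · · · · · · · · ·
    · · · · · # · · ·
    · · · · # · · · ·
    · · · · # · · · ·
    · · · · · · · · ·
T3:
  2·area = 97
  edge (15, 11)→(3, 6): d=(-12,-5) top-left  bias=+0
  edge (3, 6)→(8, 0): d=(5,-6) top-left  bias=+0
  edge (8, 0)→(15, 11): d=(7,11) right/bottom  bias=-1
    (3,1)@(7, 3): e=[56,9,32] → #
    (4,1)@(9, 3): e=[66,21,10] → #
    (5,1)@(11, 3): e=[76,33,-12] → ·
    (2,2)@(5, 5): e=[22,7,68] → #
    (5,2)@(11, 5): e=[52,43,2] → #
    (6,2)@(13, 5): e=[62,55,-20] → ·
    (2,3)@(5, 7): e=[-2,17,82] → ·
    (3,3)@(7, 7): e=[8,29,60] → #
    (6,3)@(13, 7): e=[38,65,-6] → ·
    (3,4)@(7, 9): e=[-16,39,74] → ·
    (4,4)@(9, 9): e=[-6,51,52] → ·
    (5,4)@(11, 9): e=[4,63,30] → #
    (7,5)@(15, 11): e=[0,97,0] → ·  [on edge]
  covered (11 px):
    · · · · · · · · ·
    · · · # # · · · ·
    · · # # # # · · ·
    · · · # # # · · ·
    · · · · · # # · ·
    · · · · · · · · ·

Answer: [53,16,28]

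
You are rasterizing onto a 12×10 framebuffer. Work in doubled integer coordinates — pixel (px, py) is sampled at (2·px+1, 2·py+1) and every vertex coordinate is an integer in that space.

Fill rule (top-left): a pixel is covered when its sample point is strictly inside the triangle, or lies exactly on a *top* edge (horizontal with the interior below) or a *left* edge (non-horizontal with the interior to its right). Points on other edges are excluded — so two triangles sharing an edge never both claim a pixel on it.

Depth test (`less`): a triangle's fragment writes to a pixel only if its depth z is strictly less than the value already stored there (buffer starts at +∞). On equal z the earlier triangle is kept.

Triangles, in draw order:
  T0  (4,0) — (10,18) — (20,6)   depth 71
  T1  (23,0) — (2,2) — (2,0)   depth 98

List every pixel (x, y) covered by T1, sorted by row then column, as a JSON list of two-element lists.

T0:
  2·area = 252  (B↔C swapped to make it positive)
  edge (4, 0)→(20, 6): d=(16,6) right/bottom  bias=-1
  edge (20, 6)→(10, 18): d=(-10,12) right/bottom  bias=-1
  edge (10, 18)→(4, 0): d=(-6,-18) top-left  bias=+0
    (2,0)@(5, 1): e=[10,230,12] → #
    (3,0)@(7, 1): e=[-2,206,48] → ·
    (2,1)@(5, 3): e=[42,210,0] → #  [on edge]
    (3,1)@(7, 3): e=[30,186,36] → #
    (4,1)@(9, 3): e=[18,162,72] → #
    (5,1)@(11, 3): e=[6,138,108] → #
    (6,1)@(13, 3): e=[-6,114,144] → ·
    (2,2)@(5, 5): e=[74,190,-12] → ·
    (3,2)@(7, 5): e=[62,166,24] → #
    (6,2)@(13, 5): e=[26,94,132] → #
    (7,2)@(15, 5): e=[14,70,168] → #
    (8,2)@(17, 5): e=[2,46,204] → #
    (3,4)@(7, 9): e=[126,126,0] → #  [on edge]
    (4,7)@(9, 15): e=[210,42,0] → #  [on edge]
  covered (33 px):
    · · # · · · · · · · · ·
    · · # # # # · · · · · ·
    · · · # # # # # # · · ·
    · · · # # # # # # # · ·
    · · · # # # # # # · · ·
    · · · · # # # # · · · ·
    · · · · # # # · · · · ·
    · · · · # # · · · · · ·
    · · · · · · · · · · · ·
    · · · · · · · · · · · ·
T1:
  2·area = 42
  edge (23, 0)→(2, 2): d=(-21,2) right/bottom  bias=-1
  edge (2, 2)→(2, 0): d=(0,-2) top-left  bias=+0
  edge (2, 0)→(23, 0): d=(21,0) top-left  bias=+0
    (1,0)@(3, 1): e=[19,2,21] → #
    (2,0)@(5, 1): e=[15,6,21] → #
    (3,0)@(7, 1): e=[11,10,21] → #
    (4,0)@(9, 1): e=[7,14,21] → #
    (5,0)@(11, 1): e=[3,18,21] → #
    (6,0)@(13, 1): e=[-1,22,21] → ·
    (1,1)@(3, 3): e=[-23,2,63] → ·
    (2,1)@(5, 3): e=[-27,6,63] → ·
    (3,1)@(7, 3): e=[-31,10,63] → ·
    (4,1)@(9, 3): e=[-35,14,63] → ·
    (5,1)@(11, 3): e=[-39,18,63] → ·
  covered (5 px):
    · # # # # # · · · · · ·
    · · · · · · · · · · · ·
    · · · · · · · · · · · ·
    · · · · · · · · · · · ·
    · · · · · · · · · · · ·
    · · · · · · · · · · · ·
    · · · · · · · · · · · ·
    · · · · · · · · · · · ·
    · · · · · · · · · · · ·
    · · · · · · · · · · · ·

Final: [[1,0],[2,0],[3,0],[4,0],[5,0]]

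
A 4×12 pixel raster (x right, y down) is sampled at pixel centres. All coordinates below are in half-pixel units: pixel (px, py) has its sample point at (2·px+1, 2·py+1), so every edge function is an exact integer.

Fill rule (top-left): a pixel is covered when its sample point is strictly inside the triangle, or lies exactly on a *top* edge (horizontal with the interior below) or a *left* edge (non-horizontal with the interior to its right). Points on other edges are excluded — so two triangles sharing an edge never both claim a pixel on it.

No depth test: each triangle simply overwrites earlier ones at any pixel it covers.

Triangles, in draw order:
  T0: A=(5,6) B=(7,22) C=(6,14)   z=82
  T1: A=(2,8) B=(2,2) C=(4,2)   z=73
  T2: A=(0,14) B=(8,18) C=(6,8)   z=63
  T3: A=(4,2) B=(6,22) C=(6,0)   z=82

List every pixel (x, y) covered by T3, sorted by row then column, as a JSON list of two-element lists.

T0:
  degenerate (2·area = 0) — covers nothing
T1:
  2·area = 12
  edge (2, 8)→(2, 2): d=(0,-6) top-left  bias=+0
  edge (2, 2)→(4, 2): d=(2,0) top-left  bias=+0
  edge (4, 2)→(2, 8): d=(-2,6) right/bottom  bias=-1
    (1,1)@(3, 3): e=[6,2,4] → █
    (2,1)@(5, 3): e=[18,2,-8] → ·
    (1,2)@(3, 5): e=[6,6,0] → ·  [on edge]
    (0,5)@(1, 11): e=[-6,18,0] → ·  [on edge]
  covered (1 px):
    · · · ·
    · █ · ·
    · · · ·
    · · · ·
    · · · ·
    · · · ·
    · · · ·
    · · · ·
    · · · ·
    · · · ·
    · · · ·
    · · · ·
T2:
  2·area = 72  (B↔C swapped to make it positive)
  edge (0, 14)→(6, 8): d=(6,-6) top-left  bias=+0
  edge (6, 8)→(8, 18): d=(2,10) right/bottom  bias=-1
  edge (8, 18)→(0, 14): d=(-8,-4) top-left  bias=+0
    (2,1)@(5, 3): e=[-36,0,108] → ·  [on edge]
    (3,3)@(7, 7): e=[0,-12,84] → ·  [on edge]
    (2,4)@(5, 9): e=[0,12,60] → █  [on edge]
    (3,4)@(7, 9): e=[12,-8,68] → ·
    (1,5)@(3, 11): e=[0,36,36] → █  [on edge]
    (3,5)@(7, 11): e=[24,-4,52] → ·
    (0,6)@(1, 13): e=[0,60,12] → █  [on edge]
    (3,6)@(7, 13): e=[36,0,36] → ·  [on edge]
    (0,7)@(1, 15): e=[12,64,-4] → ·
    (1,7)@(3, 15): e=[24,44,4] → █
    (3,7)@(7, 15): e=[48,4,20] → █
    (1,8)@(3, 17): e=[36,48,-12] → ·
  covered (10 px):
    · · · ·
    · · · ·
    · · · ·
    · · · ·
    · · █ ·
    · █ █ ·
    █ █ █ ·
    · █ █ █
    · · · █
    · · · ·
    · · · ·
    · · · ·
T3:
  2·area = 44  (B↔C swapped to make it positive)
  edge (4, 2)→(6, 0): d=(2,-2) top-left  bias=+0
  edge (6, 0)→(6, 22): d=(0,22) right/bottom  bias=-1
  edge (6, 22)→(4, 2): d=(-2,-20) top-left  bias=+0
    (2,0)@(5, 1): e=[0,22,22] → █  [on edge]
    (3,0)@(7, 1): e=[4,-22,62] → ·
    (1,1)@(3, 3): e=[0,66,-22] → ·  [on edge]
    (2,1)@(5, 3): e=[4,22,18] → █
    (3,1)@(7, 3): e=[8,-22,58] → ·
    (0,2)@(1, 5): e=[0,110,-66] → ·  [on edge]
    (2,2)@(5, 5): e=[8,22,14] → █
    (3,2)@(7, 5): e=[12,-22,54] → ·
    (2,3)@(5, 7): e=[12,22,10] → █
    (3,3)@(7, 7): e=[16,-22,50] → ·
    (2,4)@(5, 9): e=[16,22,6] → █
    (3,4)@(7, 9): e=[20,-22,46] → ·
  covered (6 px):
    · · █ ·
    · · █ ·
    · · █ ·
    · · █ ·
    · · █ ·
    · · █ ·
    · · · ·
    · · · ·
    · · · ·
    · · · ·
    · · · ·
    · · · ·

Answer: [[2,0],[2,1],[2,2],[2,3],[2,4],[2,5]]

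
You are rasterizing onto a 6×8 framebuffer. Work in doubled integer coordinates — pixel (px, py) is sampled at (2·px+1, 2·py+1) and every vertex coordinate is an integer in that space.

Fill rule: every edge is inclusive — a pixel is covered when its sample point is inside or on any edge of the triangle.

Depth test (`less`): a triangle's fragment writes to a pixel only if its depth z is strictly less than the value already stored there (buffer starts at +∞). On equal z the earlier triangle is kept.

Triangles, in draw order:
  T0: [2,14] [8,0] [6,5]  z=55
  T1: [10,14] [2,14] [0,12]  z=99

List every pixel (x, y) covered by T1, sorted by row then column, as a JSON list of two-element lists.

T0:
  2·area = 2
  edge (2, 14)→(8, 0): d=(6,-14) inclusive
  edge (8, 0)→(6, 5): d=(-2,5) inclusive
  edge (6, 5)→(2, 14): d=(-4,9) inclusive
    (2,3)@(5, 7): e=[0,1,1] → X  [on edge]
    (3,3)@(7, 7): e=[28,-9,-17] → .
    (2,4)@(5, 9): e=[12,-3,-7] → .
  covered (1 px):
    . . . . . .
    . . . . . .
    . . . . . .
    . . X . . .
    . . . . . .
    . . . . . .
    . . . . . .
    . . . . . .
T1:
  2·area = 16
  edge (10, 14)→(2, 14): d=(-8,0) inclusive
  edge (2, 14)→(0, 12): d=(-2,-2) inclusive
  edge (0, 12)→(10, 14): d=(10,2) inclusive
    (0,6)@(1, 13): e=[8,0,8] → X  [on edge]
    (1,6)@(3, 13): e=[8,4,4] → X
    (2,6)@(5, 13): e=[8,8,0] → X  [on edge]
    (3,6)@(7, 13): e=[8,12,-4] → .
    (0,7)@(1, 15): e=[-8,-4,28] → .
    (1,7)@(3, 15): e=[-8,0,24] → .  [on edge]
    (2,7)@(5, 15): e=[-8,4,20] → .
  covered (3 px):
    . . . . . .
    . . . . . .
    . . . . . .
    . . . . . .
    . . . . . .
    . . . . . .
    X X X . . .
    . . . . . .

Answer: [[0,6],[1,6],[2,6]]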